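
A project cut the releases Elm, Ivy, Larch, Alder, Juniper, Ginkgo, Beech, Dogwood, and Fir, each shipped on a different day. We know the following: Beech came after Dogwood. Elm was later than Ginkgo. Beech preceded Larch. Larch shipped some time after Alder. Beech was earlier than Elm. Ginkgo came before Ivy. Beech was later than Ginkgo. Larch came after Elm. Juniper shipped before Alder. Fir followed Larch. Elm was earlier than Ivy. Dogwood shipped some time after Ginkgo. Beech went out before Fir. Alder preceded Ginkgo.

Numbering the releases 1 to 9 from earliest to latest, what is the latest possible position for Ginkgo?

3

Ginkgo must come before Beech, Dogwood, Elm, Fir, Ivy, and Larch — 6 releases forced after it.
Everything else can be placed before Ginkgo in some valid order, so Ginkgo can sit as late as position 9 − 6 = 3.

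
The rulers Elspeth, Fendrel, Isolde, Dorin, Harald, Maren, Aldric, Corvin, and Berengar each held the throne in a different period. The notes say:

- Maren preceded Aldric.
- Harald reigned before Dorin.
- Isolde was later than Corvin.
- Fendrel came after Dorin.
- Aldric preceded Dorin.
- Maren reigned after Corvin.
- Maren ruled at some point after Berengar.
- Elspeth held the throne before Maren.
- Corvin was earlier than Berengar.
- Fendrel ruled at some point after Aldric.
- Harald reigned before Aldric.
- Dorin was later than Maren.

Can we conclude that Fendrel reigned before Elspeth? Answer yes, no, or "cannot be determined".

no

Tracing the constraints gives Elspeth → Maren → Aldric → Fendrel, so Elspeth must come before Fendrel.
That means Fendrel cannot be before Elspeth.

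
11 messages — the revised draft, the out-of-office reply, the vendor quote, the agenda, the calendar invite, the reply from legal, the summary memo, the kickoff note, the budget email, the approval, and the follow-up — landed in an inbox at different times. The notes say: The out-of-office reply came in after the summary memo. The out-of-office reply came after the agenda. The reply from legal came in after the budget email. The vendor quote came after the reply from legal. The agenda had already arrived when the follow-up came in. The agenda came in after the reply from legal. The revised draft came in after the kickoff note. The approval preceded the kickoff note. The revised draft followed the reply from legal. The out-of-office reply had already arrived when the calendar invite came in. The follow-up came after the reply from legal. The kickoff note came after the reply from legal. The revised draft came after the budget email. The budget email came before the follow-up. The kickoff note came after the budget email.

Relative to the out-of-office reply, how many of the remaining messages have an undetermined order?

Forced before the out-of-office reply: the agenda, the budget email, the reply from legal, and the summary memo; forced after the out-of-office reply: the calendar invite.
That leaves the approval, the follow-up, the kickoff note, the revised draft, and the vendor quote with no forced order relative to the out-of-office reply — 5.

5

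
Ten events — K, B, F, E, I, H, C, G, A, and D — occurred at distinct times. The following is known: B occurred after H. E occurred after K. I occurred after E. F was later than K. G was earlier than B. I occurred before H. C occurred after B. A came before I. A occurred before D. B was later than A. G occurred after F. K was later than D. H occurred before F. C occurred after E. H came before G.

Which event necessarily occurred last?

C

Every other event has a chain of constraints placing it before C, so C is last.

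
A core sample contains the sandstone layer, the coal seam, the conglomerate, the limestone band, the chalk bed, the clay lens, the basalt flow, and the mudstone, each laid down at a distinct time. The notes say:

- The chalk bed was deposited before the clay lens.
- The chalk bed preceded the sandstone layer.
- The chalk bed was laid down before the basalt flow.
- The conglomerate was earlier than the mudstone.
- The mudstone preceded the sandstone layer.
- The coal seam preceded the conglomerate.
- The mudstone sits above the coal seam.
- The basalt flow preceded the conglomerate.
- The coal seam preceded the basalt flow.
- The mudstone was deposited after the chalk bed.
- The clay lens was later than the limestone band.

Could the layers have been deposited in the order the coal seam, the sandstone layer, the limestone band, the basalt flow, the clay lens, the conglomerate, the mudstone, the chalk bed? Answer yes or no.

The constraints require the mudstone before the sandstone layer, but in the proposed sequence the sandstone layer appears ahead of the mudstone. That one violation is enough.

no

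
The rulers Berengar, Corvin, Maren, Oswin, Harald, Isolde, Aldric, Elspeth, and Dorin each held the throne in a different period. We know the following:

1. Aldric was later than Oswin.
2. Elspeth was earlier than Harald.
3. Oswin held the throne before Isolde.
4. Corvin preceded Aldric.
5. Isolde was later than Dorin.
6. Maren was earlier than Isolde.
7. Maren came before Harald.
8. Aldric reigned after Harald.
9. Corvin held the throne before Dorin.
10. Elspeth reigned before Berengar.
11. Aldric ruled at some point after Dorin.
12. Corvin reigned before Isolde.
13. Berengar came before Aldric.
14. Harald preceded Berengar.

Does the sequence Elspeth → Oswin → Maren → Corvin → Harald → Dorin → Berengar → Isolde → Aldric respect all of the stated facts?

yes

Check each stated constraint against the proposed order — e.g. Oswin is ahead of Isolde; Oswin is ahead of Aldric. Every pair is in the required order; nothing is violated.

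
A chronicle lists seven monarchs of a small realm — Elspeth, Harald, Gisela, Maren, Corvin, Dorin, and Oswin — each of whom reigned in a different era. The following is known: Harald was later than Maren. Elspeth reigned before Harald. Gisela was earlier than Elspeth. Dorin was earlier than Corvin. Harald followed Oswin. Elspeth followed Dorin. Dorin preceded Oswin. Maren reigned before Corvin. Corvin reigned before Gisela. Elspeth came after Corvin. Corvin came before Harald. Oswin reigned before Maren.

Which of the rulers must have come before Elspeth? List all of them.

Directly stated before Elspeth: Corvin, Dorin, and Gisela.
Maren reaches Elspeth via Maren → Corvin → Elspeth.
Oswin reaches Elspeth via Oswin → Maren → Corvin → Elspeth.

Corvin, Dorin, Gisela, Maren, Oswin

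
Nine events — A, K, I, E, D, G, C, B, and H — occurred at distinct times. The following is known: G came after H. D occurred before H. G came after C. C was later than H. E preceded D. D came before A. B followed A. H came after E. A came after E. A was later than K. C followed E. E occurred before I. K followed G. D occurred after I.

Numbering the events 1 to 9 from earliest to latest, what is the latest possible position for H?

4

H must come before A, B, C, G, and K — 5 events forced after it.
Everything else can be placed before H in some valid order, so H can sit as late as position 9 − 5 = 4.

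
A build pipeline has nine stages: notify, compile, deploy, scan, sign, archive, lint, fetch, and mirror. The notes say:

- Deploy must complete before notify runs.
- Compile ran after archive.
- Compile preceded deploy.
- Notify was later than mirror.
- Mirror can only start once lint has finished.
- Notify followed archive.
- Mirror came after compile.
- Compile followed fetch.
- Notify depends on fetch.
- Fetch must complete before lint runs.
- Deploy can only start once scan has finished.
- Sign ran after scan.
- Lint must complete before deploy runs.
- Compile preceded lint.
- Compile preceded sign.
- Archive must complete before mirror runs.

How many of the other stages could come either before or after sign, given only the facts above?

Forced before sign: archive, compile, fetch, and scan.
That leaves deploy, lint, mirror, and notify with no forced order relative to sign — 4.

4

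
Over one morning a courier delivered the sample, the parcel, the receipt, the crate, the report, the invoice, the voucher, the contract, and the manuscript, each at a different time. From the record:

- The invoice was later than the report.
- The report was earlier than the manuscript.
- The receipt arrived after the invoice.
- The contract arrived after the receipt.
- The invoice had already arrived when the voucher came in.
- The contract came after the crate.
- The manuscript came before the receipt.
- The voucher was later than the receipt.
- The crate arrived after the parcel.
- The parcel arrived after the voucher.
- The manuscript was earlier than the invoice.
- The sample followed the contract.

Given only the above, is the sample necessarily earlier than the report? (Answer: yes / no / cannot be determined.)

Tracing the constraints gives the report → the manuscript → the receipt → the contract → the sample, so the report must come before the sample.
That means the sample cannot be before the report.

no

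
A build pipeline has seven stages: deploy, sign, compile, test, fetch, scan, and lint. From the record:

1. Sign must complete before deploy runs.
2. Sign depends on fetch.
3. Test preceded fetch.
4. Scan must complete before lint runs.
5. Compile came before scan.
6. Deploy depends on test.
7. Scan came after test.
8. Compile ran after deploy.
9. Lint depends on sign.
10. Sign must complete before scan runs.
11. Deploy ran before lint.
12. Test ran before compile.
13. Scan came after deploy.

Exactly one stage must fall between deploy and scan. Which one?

Tracing the constraints gives deploy → compile → scan, so compile sits after deploy and before scan.
No other stage is forced both after deploy and before scan.

compile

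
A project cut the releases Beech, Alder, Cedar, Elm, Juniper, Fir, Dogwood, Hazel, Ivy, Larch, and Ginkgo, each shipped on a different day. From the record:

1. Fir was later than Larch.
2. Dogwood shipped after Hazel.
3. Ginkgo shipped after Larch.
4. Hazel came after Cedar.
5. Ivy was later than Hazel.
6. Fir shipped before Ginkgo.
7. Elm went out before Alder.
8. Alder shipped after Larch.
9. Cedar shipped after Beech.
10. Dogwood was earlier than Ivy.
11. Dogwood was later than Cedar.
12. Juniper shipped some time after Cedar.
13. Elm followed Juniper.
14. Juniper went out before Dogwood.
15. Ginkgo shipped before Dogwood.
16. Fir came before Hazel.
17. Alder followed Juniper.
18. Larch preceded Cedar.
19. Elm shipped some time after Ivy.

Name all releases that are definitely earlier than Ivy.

Directly stated before Ivy: Dogwood and Hazel.
Beech reaches Ivy via Beech → Cedar → Dogwood → Ivy.
Cedar reaches Ivy via Cedar → Dogwood → Ivy.
Fir reaches Ivy via Fir → Hazel → Ivy.
Likewise Ginkgo, Juniper, and Larch each reach Ivy by chaining the stated constraints.
No chain forces Elm (or any of the others) ahead of Ivy.

Beech, Cedar, Dogwood, Fir, Ginkgo, Hazel, Juniper, Larch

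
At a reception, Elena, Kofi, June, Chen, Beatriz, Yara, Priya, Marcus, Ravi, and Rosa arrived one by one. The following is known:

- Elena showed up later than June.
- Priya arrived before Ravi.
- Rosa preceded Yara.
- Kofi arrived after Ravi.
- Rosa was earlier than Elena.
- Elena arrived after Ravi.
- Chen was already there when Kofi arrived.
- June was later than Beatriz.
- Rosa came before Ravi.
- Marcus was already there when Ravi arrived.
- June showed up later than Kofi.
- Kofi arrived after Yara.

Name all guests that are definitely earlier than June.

Directly stated before June: Beatriz and Kofi.
Chen reaches June via Chen → Kofi → June.
Marcus reaches June via Marcus → Ravi → Kofi → June.
Priya reaches June via Priya → Ravi → Kofi → June.
Likewise Ravi, Rosa, and Yara each reach June by chaining the stated constraints.

Beatriz, Chen, Kofi, Marcus, Priya, Ravi, Rosa, Yara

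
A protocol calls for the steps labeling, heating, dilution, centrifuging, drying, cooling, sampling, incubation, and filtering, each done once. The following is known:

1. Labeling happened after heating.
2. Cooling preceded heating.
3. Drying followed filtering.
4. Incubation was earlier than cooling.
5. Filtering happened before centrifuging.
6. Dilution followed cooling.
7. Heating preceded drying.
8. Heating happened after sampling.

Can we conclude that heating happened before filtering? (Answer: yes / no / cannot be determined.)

No chain of stated constraints runs from heating to filtering, and none runs from filtering to heating either.
So the relative order of heating and filtering is not fixed by the given facts.

cannot be determined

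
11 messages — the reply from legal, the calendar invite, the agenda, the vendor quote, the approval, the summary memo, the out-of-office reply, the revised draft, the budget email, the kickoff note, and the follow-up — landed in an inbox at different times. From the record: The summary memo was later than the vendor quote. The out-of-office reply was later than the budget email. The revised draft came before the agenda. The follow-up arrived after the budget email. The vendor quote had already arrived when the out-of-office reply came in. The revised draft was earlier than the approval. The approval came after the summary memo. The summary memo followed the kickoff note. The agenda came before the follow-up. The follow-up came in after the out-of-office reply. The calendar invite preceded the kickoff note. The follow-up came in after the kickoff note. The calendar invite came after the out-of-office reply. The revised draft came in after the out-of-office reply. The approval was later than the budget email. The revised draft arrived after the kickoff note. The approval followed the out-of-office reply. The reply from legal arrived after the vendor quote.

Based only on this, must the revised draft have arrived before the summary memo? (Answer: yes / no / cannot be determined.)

No chain of stated constraints runs from the revised draft to the summary memo, and none runs from the summary memo to the revised draft either.
So the relative order of the revised draft and the summary memo is not fixed by the given facts.

cannot be determined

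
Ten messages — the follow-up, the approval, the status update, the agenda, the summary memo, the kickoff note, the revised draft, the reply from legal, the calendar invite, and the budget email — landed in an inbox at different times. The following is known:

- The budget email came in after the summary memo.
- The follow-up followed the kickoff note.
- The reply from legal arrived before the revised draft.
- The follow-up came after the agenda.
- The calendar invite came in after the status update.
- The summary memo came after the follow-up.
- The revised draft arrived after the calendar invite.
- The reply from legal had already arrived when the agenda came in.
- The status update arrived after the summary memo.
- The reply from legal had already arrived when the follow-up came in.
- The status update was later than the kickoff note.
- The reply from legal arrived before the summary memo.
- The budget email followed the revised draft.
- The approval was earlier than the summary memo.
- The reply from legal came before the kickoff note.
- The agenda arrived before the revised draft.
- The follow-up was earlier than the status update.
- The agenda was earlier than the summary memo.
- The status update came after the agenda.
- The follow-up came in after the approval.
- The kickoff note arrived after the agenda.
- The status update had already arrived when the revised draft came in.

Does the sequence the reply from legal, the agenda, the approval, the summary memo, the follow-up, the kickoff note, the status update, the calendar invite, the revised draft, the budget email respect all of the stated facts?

The constraints require the follow-up before the summary memo, but in the proposed sequence the summary memo appears ahead of the follow-up. That one violation is enough.

no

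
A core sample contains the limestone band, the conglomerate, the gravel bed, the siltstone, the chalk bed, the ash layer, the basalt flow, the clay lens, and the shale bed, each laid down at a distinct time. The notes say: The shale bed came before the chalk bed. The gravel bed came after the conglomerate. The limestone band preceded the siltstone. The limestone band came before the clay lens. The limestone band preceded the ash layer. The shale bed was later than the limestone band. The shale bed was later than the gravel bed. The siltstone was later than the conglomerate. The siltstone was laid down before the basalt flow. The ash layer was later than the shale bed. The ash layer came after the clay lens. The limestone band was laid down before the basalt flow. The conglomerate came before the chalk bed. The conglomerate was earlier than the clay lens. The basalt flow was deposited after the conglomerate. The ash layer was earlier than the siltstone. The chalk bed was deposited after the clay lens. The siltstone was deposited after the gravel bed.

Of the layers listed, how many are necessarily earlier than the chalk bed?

5

Directly stated before the chalk bed: the clay lens, the conglomerate, and the shale bed.
The gravel bed reaches the chalk bed via the gravel bed → the shale bed → the chalk bed.
The limestone band reaches the chalk bed via the limestone band → the clay lens → the chalk bed.
That's the clay lens, the conglomerate, the gravel bed, the limestone band, and the shale bed — 5 in all.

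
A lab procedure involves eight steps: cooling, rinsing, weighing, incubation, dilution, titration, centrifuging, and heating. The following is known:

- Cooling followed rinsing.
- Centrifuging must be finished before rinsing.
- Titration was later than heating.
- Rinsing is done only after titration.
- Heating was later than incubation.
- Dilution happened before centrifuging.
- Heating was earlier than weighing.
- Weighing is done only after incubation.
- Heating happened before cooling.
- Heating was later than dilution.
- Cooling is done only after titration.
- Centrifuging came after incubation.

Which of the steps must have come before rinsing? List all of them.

Directly stated before rinsing: centrifuging and titration.
Dilution reaches rinsing via dilution → centrifuging → rinsing.
Heating reaches rinsing via heating → titration → rinsing.
Incubation reaches rinsing via incubation → centrifuging → rinsing.
No chain forces weighing (or any of the others) ahead of rinsing.

centrifuging, dilution, heating, incubation, titration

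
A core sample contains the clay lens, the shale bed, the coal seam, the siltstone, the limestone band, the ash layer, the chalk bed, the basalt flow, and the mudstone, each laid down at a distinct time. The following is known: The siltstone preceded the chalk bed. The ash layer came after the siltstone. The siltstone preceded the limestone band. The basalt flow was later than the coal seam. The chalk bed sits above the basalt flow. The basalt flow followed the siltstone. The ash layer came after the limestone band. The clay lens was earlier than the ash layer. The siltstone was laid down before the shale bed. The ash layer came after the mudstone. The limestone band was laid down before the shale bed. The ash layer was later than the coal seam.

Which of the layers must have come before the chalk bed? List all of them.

the basalt flow, the coal seam, the siltstone

Directly stated before the chalk bed: the basalt flow and the siltstone.
The coal seam reaches the chalk bed via the coal seam → the basalt flow → the chalk bed.
No chain forces the mudstone (or any of the others) ahead of the chalk bed.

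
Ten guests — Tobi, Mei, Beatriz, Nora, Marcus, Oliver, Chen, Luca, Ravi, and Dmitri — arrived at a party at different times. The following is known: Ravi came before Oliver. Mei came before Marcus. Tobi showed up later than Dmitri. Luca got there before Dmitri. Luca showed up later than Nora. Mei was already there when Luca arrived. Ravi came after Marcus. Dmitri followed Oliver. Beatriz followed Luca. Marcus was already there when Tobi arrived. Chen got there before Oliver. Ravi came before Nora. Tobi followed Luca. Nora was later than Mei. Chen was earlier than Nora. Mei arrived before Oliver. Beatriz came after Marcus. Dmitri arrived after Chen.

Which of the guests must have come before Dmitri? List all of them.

Directly stated before Dmitri: Chen, Luca, and Oliver.
Marcus reaches Dmitri via Marcus → Ravi → Oliver → Dmitri.
Mei reaches Dmitri via Mei → Oliver → Dmitri.
Nora reaches Dmitri via Nora → Luca → Dmitri.
Likewise Ravi reaches Dmitri by chaining the stated constraints.
No chain forces Beatriz (or any of the others) ahead of Dmitri.

Chen, Luca, Marcus, Mei, Nora, Oliver, Ravi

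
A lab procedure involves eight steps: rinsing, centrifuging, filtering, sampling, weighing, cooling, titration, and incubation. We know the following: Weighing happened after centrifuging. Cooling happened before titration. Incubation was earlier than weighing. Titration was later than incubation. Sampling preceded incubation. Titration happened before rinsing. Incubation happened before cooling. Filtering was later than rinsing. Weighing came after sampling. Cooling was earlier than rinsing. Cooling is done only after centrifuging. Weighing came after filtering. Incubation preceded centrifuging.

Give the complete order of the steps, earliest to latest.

The constraints fix every adjacent pair, so only one ordering works:
sampling → incubation → centrifuging → cooling → titration → rinsing → filtering → weighing.

sampling, incubation, centrifuging, cooling, titration, rinsing, filtering, weighing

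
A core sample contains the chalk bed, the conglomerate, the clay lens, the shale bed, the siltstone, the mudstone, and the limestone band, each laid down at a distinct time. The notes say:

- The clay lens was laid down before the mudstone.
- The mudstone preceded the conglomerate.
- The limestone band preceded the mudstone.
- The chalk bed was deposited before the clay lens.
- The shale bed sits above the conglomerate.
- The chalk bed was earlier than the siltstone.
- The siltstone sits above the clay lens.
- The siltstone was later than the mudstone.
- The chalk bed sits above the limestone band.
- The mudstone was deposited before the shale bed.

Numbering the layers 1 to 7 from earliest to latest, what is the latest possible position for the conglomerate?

6

The conglomerate must come before the shale bed — 1 layer forced after it.
Everything else can be placed before the conglomerate in some valid order, so the conglomerate can sit as late as position 7 − 1 = 6.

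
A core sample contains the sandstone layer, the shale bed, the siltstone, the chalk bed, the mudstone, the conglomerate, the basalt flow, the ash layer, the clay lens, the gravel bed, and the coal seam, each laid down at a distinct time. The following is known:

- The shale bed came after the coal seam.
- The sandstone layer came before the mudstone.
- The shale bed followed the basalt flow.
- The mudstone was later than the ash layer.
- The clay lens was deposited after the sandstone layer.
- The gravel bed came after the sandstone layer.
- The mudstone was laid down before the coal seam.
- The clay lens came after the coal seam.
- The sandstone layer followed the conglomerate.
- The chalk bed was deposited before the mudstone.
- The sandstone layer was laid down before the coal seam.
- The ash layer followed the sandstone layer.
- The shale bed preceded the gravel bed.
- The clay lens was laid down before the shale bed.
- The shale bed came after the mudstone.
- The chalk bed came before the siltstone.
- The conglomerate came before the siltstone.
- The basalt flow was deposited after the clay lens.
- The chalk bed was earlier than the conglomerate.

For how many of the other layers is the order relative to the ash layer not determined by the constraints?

Forced before the ash layer: the chalk bed, the conglomerate, and the sandstone layer; forced after the ash layer: the basalt flow, the clay lens, the coal seam, the gravel bed, the mudstone, and the shale bed.
That leaves the siltstone with no forced order relative to the ash layer — 1.

1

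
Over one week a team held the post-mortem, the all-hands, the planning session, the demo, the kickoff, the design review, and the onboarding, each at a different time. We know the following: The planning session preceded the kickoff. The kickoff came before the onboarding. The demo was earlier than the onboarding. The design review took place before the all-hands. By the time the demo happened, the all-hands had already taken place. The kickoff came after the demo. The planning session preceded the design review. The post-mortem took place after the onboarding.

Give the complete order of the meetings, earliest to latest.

The constraints fix every adjacent pair, so only one ordering works:
the planning session → the design review → the all-hands → the demo → the kickoff → the onboarding → the post-mortem.

the planning session, the design review, the all-hands, the demo, the kickoff, the onboarding, the post-mortem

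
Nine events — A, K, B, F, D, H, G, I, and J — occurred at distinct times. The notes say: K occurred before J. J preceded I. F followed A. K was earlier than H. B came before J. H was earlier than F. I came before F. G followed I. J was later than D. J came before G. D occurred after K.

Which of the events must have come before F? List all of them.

Directly stated before F: A, H, and I.
B reaches F via B → J → I → F.
D reaches F via D → J → I → F.
J reaches F via J → I → F.
Likewise K reaches F by chaining the stated constraints.
No chain forces G ahead of F.

A, B, D, H, I, J, K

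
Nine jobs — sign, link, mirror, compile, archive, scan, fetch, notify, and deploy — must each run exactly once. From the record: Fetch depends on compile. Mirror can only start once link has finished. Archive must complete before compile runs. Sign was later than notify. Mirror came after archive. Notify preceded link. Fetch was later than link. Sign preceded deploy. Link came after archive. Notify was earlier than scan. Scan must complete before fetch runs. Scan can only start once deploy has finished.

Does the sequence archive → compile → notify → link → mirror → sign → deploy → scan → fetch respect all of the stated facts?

Check each stated constraint against the proposed order — e.g. link is ahead of fetch; compile is ahead of fetch. Every pair is in the required order; nothing is violated.

yes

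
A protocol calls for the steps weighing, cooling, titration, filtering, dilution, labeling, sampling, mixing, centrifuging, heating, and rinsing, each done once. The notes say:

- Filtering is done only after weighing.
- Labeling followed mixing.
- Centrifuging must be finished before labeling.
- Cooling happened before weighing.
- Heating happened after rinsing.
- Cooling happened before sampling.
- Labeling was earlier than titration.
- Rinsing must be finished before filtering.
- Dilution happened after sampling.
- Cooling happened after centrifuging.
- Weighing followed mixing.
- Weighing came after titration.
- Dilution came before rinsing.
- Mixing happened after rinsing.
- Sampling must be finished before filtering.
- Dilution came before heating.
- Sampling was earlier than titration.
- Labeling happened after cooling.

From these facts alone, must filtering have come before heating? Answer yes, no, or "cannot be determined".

cannot be determined

No chain of stated constraints runs from filtering to heating, and none runs from heating to filtering either.
So the relative order of filtering and heating is not fixed by the given facts.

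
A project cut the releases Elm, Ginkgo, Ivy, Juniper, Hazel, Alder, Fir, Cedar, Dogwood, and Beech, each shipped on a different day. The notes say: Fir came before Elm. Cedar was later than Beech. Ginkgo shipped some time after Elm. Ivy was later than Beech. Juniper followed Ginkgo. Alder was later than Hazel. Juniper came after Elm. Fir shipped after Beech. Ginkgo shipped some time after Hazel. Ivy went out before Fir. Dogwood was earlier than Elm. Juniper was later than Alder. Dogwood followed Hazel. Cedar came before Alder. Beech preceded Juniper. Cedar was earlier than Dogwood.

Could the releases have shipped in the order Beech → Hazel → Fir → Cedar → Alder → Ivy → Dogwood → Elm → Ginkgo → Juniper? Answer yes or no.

no

The constraints require Ivy before Fir, but in the proposed sequence Fir appears ahead of Ivy. That one violation is enough.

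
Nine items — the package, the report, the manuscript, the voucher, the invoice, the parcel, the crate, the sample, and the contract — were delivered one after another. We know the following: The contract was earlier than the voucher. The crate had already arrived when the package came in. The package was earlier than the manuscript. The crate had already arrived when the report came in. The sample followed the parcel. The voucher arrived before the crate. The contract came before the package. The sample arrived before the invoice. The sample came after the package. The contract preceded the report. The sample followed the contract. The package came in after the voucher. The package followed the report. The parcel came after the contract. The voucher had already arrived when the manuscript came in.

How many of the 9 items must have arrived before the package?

4

Directly stated before the package: the contract, the crate, the report, and the voucher.
That's the contract, the crate, the report, and the voucher — 4 in all.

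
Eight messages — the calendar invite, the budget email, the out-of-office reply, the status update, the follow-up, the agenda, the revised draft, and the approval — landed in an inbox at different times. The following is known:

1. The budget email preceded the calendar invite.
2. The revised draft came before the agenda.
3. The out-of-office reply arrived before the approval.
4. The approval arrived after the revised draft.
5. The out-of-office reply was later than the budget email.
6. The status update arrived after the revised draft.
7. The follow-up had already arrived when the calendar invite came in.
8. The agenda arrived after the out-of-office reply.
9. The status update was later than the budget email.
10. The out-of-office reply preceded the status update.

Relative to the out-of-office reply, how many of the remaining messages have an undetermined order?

3

Forced before the out-of-office reply: the budget email; forced after the out-of-office reply: the agenda, the approval, and the status update.
That leaves the calendar invite, the follow-up, and the revised draft with no forced order relative to the out-of-office reply — 3.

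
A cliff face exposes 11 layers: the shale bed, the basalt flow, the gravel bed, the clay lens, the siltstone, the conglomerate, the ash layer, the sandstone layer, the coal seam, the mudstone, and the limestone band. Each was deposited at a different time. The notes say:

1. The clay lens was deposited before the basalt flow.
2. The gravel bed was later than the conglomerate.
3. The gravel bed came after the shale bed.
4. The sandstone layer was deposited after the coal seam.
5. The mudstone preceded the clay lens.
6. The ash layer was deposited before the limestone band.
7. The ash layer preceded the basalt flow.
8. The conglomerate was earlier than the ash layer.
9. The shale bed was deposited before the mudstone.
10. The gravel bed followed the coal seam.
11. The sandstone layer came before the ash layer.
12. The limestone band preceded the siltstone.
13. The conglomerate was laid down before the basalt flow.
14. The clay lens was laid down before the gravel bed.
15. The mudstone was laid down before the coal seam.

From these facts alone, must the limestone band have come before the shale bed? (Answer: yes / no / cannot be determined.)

no

Tracing the constraints gives the shale bed → the mudstone → the coal seam → the sandstone layer → the ash layer → the limestone band, so the shale bed must come before the limestone band.
That means the limestone band cannot be before the shale bed.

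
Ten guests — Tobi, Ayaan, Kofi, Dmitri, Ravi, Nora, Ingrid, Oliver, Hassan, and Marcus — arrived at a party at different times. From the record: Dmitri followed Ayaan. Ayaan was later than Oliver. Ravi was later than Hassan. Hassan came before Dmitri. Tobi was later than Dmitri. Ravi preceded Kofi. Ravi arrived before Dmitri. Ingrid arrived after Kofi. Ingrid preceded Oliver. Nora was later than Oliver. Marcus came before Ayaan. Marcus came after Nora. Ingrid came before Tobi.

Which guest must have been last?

Tobi

Every other guest has a chain of constraints placing them before Tobi, so Tobi is last.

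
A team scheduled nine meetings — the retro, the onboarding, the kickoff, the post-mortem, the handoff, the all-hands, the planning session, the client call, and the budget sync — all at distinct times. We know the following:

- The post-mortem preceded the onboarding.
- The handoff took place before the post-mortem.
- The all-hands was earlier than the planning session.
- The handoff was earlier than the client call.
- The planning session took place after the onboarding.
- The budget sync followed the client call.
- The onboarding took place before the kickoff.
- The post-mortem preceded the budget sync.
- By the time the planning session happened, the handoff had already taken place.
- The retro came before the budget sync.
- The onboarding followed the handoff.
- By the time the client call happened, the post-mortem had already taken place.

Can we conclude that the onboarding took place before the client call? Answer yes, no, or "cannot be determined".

cannot be determined

No chain of stated constraints runs from the onboarding to the client call, and none runs from the client call to the onboarding either.
So the relative order of the onboarding and the client call is not fixed by the given facts.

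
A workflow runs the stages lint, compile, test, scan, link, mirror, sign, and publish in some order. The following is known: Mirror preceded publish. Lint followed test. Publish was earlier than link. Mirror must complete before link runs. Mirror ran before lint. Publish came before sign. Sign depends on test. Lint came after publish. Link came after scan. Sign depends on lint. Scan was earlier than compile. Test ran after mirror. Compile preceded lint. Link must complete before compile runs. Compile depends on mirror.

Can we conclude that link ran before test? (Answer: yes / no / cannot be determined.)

cannot be determined

No chain of stated constraints runs from link to test, and none runs from test to link either.
So the relative order of link and test is not fixed by the given facts.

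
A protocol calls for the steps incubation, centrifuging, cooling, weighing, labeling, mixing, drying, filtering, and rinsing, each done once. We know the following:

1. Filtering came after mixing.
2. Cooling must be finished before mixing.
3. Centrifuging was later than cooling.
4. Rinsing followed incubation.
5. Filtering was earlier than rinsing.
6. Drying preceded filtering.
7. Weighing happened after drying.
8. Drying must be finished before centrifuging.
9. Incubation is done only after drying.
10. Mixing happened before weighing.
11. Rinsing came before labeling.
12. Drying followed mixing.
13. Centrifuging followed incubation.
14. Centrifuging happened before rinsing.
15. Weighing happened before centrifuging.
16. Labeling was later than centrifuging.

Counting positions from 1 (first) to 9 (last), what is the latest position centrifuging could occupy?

7

Centrifuging must come before labeling and rinsing — 2 steps forced after it.
Everything else can be placed before centrifuging in some valid order, so centrifuging can sit as late as position 9 − 2 = 7.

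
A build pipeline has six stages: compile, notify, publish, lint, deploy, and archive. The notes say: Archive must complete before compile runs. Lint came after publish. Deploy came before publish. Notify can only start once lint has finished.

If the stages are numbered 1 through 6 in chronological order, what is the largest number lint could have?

Lint must come before notify — 1 stage forced after it.
Everything else can be placed before lint in some valid order, so lint can sit as late as position 6 − 1 = 5.

5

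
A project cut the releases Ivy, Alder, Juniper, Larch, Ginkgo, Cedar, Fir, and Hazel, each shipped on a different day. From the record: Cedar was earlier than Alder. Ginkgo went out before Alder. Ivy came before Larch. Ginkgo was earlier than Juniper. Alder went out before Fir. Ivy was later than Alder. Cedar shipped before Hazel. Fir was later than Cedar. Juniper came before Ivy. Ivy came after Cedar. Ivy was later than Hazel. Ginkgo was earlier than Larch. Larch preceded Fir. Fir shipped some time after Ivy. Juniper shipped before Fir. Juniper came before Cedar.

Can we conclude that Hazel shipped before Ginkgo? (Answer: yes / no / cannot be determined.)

no

Tracing the constraints gives Ginkgo → Juniper → Cedar → Hazel, so Ginkgo must come before Hazel.
That means Hazel cannot be before Ginkgo.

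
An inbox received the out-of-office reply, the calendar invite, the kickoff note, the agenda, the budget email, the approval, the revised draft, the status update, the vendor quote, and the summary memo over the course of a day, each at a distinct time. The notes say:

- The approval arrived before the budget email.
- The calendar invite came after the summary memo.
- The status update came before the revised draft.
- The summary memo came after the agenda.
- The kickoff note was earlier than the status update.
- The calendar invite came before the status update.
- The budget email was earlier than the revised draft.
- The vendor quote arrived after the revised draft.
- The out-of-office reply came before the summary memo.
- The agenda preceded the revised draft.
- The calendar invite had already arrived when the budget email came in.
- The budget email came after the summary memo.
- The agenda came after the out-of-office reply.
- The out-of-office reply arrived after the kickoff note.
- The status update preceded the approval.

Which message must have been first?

the kickoff note

The kickoff note has a chain of constraints placing it before every other message, so the kickoff note must be first.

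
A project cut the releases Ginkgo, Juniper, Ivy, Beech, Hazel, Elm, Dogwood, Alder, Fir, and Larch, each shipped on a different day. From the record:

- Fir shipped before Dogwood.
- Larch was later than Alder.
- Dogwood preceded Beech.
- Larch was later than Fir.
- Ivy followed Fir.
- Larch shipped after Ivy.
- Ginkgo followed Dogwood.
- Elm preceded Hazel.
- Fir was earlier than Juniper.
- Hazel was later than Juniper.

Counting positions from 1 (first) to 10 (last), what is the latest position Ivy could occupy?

9

Ivy must come before Larch — 1 release forced after it.
Everything else can be placed before Ivy in some valid order, so Ivy can sit as late as position 10 − 1 = 9.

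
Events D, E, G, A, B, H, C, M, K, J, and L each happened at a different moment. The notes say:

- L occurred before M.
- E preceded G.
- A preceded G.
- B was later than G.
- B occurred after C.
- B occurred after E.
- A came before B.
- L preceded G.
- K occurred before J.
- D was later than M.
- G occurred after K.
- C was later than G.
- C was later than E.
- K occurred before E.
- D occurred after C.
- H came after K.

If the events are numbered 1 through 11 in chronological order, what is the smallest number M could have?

L must come before M — 1 forced predecessor.
Nothing else is forced ahead of M, so its earliest slot is position 1 + 1 = 2.

2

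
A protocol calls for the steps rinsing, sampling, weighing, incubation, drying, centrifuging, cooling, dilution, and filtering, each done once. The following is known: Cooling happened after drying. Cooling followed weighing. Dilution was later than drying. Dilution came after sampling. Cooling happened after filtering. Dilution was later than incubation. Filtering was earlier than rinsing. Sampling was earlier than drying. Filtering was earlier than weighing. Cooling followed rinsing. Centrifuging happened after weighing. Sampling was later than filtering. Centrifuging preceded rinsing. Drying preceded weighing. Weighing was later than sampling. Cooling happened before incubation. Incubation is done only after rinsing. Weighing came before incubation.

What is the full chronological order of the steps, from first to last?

filtering, sampling, drying, weighing, centrifuging, rinsing, cooling, incubation, dilution

The constraints fix every adjacent pair, so only one ordering works:
filtering → sampling → drying → weighing → centrifuging → rinsing → cooling → incubation → dilution.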